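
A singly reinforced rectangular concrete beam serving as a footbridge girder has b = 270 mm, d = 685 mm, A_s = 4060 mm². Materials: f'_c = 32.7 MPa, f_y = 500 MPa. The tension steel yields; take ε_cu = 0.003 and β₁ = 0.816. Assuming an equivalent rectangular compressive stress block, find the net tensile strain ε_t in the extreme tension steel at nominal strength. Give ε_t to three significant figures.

a = A_s f_y/(0.85 f'_c b) = 270.50 mm.
β₁ = 0.816, so c = a/β₁ = 270.50/0.816 = 331.50 mm.
From the linear strain diagram with ε_cu = 0.003: ε_t = 0.003 (d − c)/c = 0.003 × (685 − 331.50)/331.50 = 0.00320.
ε_t < 0.004 — the section is over-reinforced for flexure under ACI limits.

ε_t ≈ 0.00320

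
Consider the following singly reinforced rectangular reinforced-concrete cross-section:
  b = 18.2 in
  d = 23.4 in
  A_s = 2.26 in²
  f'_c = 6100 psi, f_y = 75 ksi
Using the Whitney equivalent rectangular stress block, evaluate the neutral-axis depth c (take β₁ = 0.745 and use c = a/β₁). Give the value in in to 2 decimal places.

T = A_s f_y = 2.26 × 75 = 169.5 kips.
a = T/(0.85 f'_c b) = 169.5/(0.85 × 6.1 × 18.2) = 1.7962 in.
With β₁ = 0.745, c = a/β₁ = 1.7962/0.745 = 2.41 in.

c ≈ 2.41 in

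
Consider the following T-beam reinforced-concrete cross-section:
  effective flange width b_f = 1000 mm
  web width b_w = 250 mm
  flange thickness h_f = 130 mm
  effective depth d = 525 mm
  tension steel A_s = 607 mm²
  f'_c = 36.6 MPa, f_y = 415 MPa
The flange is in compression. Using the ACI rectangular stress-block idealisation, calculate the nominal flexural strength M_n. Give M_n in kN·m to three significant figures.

Tension: T = A_s f_y = 607 × 415 = 251905 N.
Try a within the flange: a = T/(0.85 f'_c b_f) = 251905/(0.85 × 36.6 × 1000) = 8.10 mm.
Since a = 8.10 ≤ h_f = 130 mm, the stress block lies entirely in the flange; analyse as a rectangular beam of width b_f.
M_n = T(d − a/2) = 251905 × (525 − 4.05) = 131.23 × 10⁶ N·mm.
M_n = 131.23 kN·m.

M_n ≈ 131 kN·m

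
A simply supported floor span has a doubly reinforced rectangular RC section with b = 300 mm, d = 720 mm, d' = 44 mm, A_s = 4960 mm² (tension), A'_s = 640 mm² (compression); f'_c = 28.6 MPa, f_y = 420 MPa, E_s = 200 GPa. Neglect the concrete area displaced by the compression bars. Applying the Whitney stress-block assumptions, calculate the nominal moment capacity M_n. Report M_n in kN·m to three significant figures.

M_n ≈ 1260 kN·m

Assume both tension and compression steel yield.
Net tension couple steel: A_s − A'_s = 4320 mm².
a = (A_s − A'_s) f_y / (0.85 f'_c b) = 1814400/(0.85 × 28.6 × 300) = 248.79 mm.
c = a/β₁ = 248.79/0.846 = 294.08 mm; ε'_s = 0.003(c − d')/c = 0.0026 ≥ f_y/E_s = 0.0021, so compression steel does yield.
M_n = (A_s − A'_s) f_y (d − a/2) + A'_s f_y (d − d') = [1814400 × (720 − 124.395) + 268800 × (720 − 44)] × 10⁻⁶ = 1080.67 + 181.71 = 1262.38 kN·m.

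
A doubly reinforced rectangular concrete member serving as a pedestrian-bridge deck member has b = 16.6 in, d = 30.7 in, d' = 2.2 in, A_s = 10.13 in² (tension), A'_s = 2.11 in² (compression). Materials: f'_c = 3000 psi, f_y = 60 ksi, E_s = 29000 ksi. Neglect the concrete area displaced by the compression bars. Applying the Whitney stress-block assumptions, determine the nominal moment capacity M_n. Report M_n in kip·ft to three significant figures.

Assume both steels yield.
a = (A_s − A'_s) f_y/(0.85 f'_c b) = (10.13 − 2.11) × 60/(0.85 × 3 × 16.6) = 11.368 in.
c = a/β₁ = 11.368/0.85 = 13.374 in; ε'_s = 0.003(c − d')/c = 0.0025 ≥ ε_y = 0.0021, so the compression steel yields.
M_n = (A_s − A'_s) f_y (d − a/2) + A'_s f_y (d − d') = 481.2 × (30.7 − 5.684) + 126.6 × (30.7 − 2.2) = 12037.7 + 3608.1 = 15645.8 kip·in = 15645.8/12 = 1303.82 kip·ft.

M_n ≈ 1300 kip·ft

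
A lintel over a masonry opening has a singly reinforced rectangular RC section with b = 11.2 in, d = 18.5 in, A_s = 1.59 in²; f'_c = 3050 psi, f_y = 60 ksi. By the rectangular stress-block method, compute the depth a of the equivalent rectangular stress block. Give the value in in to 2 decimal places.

a ≈ 3.29 in

T = A_s f_y = 1.59 × 60 = 95.4 kips.
a = T/(0.85 f'_c b) = 95.4/(0.85 × 3.05 × 11.2) = 3.29 in.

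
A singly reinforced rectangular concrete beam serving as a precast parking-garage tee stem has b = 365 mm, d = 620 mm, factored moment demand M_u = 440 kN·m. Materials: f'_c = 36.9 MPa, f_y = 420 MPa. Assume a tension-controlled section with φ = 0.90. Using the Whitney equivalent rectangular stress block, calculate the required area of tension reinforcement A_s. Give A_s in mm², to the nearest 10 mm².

M_n = M_u/φ = 440/0.90 = 488.889 kN·m.
With M_n = 0.85 f'_c a b (d − a/2), solve the quadratic for a:
a = d − √(d² − 2M_n/(0.85 f'_c b)) = 620 − √(620² − 2 × 488.889×10⁶/(0.85 × 36.9 × 365)) = 73.20 mm.
A_s = 0.85 f'_c a b / f_y = 0.85 × 36.9 × 73.20 × 365 / 420 = 1995.3 mm².

A_s ≈ 2000 mm²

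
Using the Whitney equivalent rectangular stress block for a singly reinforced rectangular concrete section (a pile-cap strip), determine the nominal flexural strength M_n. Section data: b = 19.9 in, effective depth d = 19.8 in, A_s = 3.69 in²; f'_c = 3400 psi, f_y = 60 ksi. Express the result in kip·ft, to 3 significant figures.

M_n ≈ 330 kip·ft

T = A_s f_y = 3.69 × 60 = 221.4 kips.
a = T/(0.85 f'_c b) = 221.4/(0.85 × 3.4 × 19.9) = 3.850 in.
M_n = T(d − a/2) = 221.4 × (19.8 − 1.925) = 3957.5 kip·in = 3957.5/12 = 329.79 kip·ft.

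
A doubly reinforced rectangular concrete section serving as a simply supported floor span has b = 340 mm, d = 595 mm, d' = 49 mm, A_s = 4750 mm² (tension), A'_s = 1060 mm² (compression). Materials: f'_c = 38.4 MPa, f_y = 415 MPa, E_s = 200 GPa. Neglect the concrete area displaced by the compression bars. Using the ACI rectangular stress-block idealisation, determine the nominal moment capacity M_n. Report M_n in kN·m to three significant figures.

M_n ≈ 1050 kN·m

Assume both tension and compression steel yield.
Net tension couple steel: A_s − A'_s = 3690 mm².
a = (A_s − A'_s) f_y / (0.85 f'_c b) = 1531350/(0.85 × 38.4 × 340) = 137.99 mm.
c = a/β₁ = 137.99/0.776 = 177.82 mm; ε'_s = 0.003(c − d')/c = 0.0022 ≥ f_y/E_s = 0.0021, so compression steel does yield.
M_n = (A_s − A'_s) f_y (d − a/2) + A'_s f_y (d − d') = [1531350 × (595 − 68.995) + 439900 × (595 − 49)] × 10⁻⁶ = 805.50 + 240.19 = 1045.69 kN·m.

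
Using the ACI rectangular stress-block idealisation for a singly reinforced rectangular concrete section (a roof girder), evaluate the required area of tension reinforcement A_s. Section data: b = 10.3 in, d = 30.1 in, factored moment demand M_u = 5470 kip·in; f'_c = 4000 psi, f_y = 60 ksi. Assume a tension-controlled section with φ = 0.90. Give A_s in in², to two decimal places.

A_s ≈ 3.77 in²

M_n = M_u/φ = 5470/0.90 = 6077.78 kip·in.
From M_n = 0.85 f'_c a b (d − a/2):
a = d − √(d² − 2M_n/(0.85 f'_c b)) = 30.1 − √(30.1² − 2 × 6077.78/(0.85 × 4 × 10.3)) = 6.459 in.
A_s = 0.85 f'_c a b / f_y = 0.85 × 4 × 6.459 × 10.3 / 60 = 3.770 in².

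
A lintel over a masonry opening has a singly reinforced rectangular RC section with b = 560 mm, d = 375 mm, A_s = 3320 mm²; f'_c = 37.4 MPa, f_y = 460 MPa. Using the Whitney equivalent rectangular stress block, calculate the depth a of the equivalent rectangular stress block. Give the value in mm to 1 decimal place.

T = A_s f_y = 3320 × 460 = 1527200 N = 1527.2 kN.
Setting C = 0.85 f'_c a b equal to T: a = 1527200/(0.85 × 37.4 × 560) = 85.8 mm.

a ≈ 85.8 mm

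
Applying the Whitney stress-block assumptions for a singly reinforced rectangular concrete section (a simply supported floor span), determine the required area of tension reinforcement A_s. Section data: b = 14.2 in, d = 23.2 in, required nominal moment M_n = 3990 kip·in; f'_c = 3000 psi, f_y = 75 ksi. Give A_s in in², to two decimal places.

A_s ≈ 2.59 in²

From M_n = 0.85 f'_c a b (d − a/2):
a = d − √(d² − 2M_n/(0.85 f'_c b)) = 23.2 − √(23.2² − 2 × 3990/(0.85 × 3 × 14.2)) = 5.371 in.
A_s = 0.85 f'_c a b / f_y = 0.85 × 3 × 5.371 × 14.2 / 75 = 2.593 in².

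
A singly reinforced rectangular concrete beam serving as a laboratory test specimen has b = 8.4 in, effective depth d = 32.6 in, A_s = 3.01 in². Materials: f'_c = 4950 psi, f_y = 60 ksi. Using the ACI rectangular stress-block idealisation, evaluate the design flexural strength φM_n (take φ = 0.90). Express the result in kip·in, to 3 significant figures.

T = A_s f_y = 3.01 × 60 = 180.6 kips.
a = T/(0.85 f'_c b) = 180.6/(0.85 × 4.95 × 8.4) = 5.110 in.
M_n = T(d − a/2) = 180.6 × (32.6 − 2.555) = 5426.1 kip·in.
φM_n = 0.90 × 5426.1 = 4883.5 kip·in.

φM_n ≈ 4880 kip·in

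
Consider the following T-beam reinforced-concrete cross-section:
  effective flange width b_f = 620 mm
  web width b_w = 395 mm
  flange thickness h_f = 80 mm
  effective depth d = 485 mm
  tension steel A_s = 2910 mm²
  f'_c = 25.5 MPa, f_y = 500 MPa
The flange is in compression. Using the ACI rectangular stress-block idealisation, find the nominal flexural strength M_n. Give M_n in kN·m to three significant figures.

Tension: T = A_s f_y = 2910 × 500 = 1455000 N.
Try a within the flange: a = T/(0.85 f'_c b_f) = 1455000/(0.85 × 25.5 × 620) = 108.27 mm.
a = 108.27 > h_f = 80 mm: the block extends into the web. Split into flange-overhang and web parts.
C_f = 0.85 f'_c (b_f − b_w) h_f = 0.85 × 25.5 × (620 − 395) × 80 = 390150 N.
Remaining web compression depth: a_w = (T − C_f)/(0.85 f'_c b_w) = (1455000 − 390150)/(0.85 × 25.5 × 395) = 124.37 mm.
M_n = C_f(d − h_f/2) + (T − C_f)(d − a_w/2) = 390150 × (485 − 40) + 1064850 × (485 − 62.185) = 173.62 + 450.23 = 623.85 × 10⁶ N·mm.
M_n = 623.85 kN·m.

M_n ≈ 624 kN·m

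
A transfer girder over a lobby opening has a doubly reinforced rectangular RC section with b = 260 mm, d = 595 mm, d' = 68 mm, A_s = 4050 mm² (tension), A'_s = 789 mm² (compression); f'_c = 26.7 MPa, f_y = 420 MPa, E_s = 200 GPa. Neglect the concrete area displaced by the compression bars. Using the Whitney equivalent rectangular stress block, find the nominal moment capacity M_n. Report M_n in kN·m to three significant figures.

Assume both tension and compression steel yield.
Net tension couple steel: A_s − A'_s = 3261 mm².
a = (A_s − A'_s) f_y / (0.85 f'_c b) = 1369620/(0.85 × 26.7 × 260) = 232.11 mm.
c = a/β₁ = 232.11/0.85 = 273.07 mm; ε'_s = 0.003(c − d')/c = 0.0023 ≥ f_y/E_s = 0.0021, so compression steel does yield.
M_n = (A_s − A'_s) f_y (d − a/2) + A'_s f_y (d − d') = [1369620 × (595 − 116.055) + 331380 × (595 − 68)] × 10⁻⁶ = 655.97 + 174.64 = 830.61 kN·m.

M_n ≈ 831 kN·m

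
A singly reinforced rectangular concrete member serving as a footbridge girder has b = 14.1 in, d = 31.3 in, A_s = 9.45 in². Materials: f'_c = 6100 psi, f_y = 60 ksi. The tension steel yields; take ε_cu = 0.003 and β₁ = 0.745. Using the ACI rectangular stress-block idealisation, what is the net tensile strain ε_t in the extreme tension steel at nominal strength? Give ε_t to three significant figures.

ε_t ≈ 0.00602

a = A_s f_y/(0.85 f'_c b) = 7.756 in.
β₁ = 0.745, so c = a/β₁ = 7.756/0.745 = 10.411 in.
From the linear strain diagram with ε_cu = 0.003: ε_t = 0.003 (d − c)/c = 0.003 × (31.3 − 10.411)/10.411 = 0.00602.
Since ε_t ≥ 0.005, the section is tension-controlled.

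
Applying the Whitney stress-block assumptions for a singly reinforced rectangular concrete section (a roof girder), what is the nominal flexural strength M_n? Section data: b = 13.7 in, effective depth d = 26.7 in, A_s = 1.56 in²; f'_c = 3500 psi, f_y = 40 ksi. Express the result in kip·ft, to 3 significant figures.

M_n ≈ 135 kip·ft

T = A_s f_y = 1.56 × 40 = 62.4 kips.
a = T/(0.85 f'_c b) = 62.4/(0.85 × 3.5 × 13.7) = 1.531 in.
M_n = T(d − a/2) = 62.4 × (26.7 − 0.7655) = 1618.3 kip·in = 1618.3/12 = 134.86 kip·ft.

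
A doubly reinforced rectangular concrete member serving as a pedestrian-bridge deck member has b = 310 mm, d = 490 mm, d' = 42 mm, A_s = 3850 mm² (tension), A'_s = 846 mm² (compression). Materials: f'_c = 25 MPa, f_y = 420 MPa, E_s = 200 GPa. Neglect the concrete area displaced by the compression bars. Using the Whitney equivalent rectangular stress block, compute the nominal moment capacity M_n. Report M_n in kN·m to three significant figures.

M_n ≈ 657 kN·m

Assume both tension and compression steel yield.
Net tension couple steel: A_s − A'_s = 3004 mm².
a = (A_s − A'_s) f_y / (0.85 f'_c b) = 1261680/(0.85 × 25 × 310) = 191.53 mm.
c = a/β₁ = 191.53/0.85 = 225.33 mm; ε'_s = 0.003(c − d')/c = 0.0024 ≥ f_y/E_s = 0.0021, so compression steel does yield.
M_n = (A_s − A'_s) f_y (d − a/2) + A'_s f_y (d − d') = [1261680 × (490 − 95.765) + 355320 × (490 − 42)] × 10⁻⁶ = 497.40 + 159.18 = 656.58 kN·m.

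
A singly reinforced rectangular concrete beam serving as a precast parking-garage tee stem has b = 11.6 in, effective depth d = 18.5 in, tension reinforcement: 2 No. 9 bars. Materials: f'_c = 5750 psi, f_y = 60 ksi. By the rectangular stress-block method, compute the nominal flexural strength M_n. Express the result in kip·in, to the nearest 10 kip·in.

A_s = 2 × 1 = 2 in².
T = A_s f_y = 2 × 60 = 120 kips.
a = T/(0.85 f'_c b) = 120/(0.85 × 5.75 × 11.6) = 2.117 in.
M_n = T(d − a/2) = 120 × (18.5 − 1.0585) = 2093.0 kip·in.

M_n ≈ 2090 kip·in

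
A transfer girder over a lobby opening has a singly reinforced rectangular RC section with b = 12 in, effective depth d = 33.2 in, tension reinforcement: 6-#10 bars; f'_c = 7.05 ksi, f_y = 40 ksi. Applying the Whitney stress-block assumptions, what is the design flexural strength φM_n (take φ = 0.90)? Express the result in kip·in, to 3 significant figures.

A_s = 6 × 1.27 = 7.62 in².
T = A_s f_y = 7.62 × 40 = 304.8 kips.
a = T/(0.85 f'_c b) = 304.8/(0.85 × 7.05 × 12) = 4.239 in.
M_n = T(d − a/2) = 304.8 × (33.2 − 2.1195) = 9473.3 kip·in.
φM_n = 0.90 × 9473.3 = 8526.0 kip·in.

φM_n ≈ 8530 kip·in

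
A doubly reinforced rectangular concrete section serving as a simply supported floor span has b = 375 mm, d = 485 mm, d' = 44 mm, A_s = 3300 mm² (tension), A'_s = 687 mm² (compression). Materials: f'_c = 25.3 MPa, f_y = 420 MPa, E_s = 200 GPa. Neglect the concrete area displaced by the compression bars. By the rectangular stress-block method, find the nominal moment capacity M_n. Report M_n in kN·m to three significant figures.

Assume both tension and compression steel yield.
Net tension couple steel: A_s − A'_s = 2613 mm².
a = (A_s − A'_s) f_y / (0.85 f'_c b) = 1097460/(0.85 × 25.3 × 375) = 136.09 mm.
c = a/β₁ = 136.09/0.85 = 160.11 mm; ε'_s = 0.003(c − d')/c = 0.0022 ≥ f_y/E_s = 0.0021, so compression steel does yield.
M_n = (A_s − A'_s) f_y (d − a/2) + A'_s f_y (d − d') = [1097460 × (485 − 68.045) + 288540 × (485 − 44)] × 10⁻⁶ = 457.59 + 127.25 = 584.84 kN·m.

M_n ≈ 585 kN·m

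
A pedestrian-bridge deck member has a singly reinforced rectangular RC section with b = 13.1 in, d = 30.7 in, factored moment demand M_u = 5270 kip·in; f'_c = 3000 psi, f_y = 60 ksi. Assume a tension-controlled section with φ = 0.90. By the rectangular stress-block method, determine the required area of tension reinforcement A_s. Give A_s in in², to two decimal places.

M_n = M_u/φ = 5270/0.90 = 5855.56 kip·in.
From M_n = 0.85 f'_c a b (d − a/2):
a = d − √(d² − 2M_n/(0.85 f'_c b)) = 30.7 − √(30.7² − 2 × 5855.56/(0.85 × 3 × 13.1)) = 6.371 in.
A_s = 0.85 f'_c a b / f_y = 0.85 × 3 × 6.371 × 13.1 / 60 = 3.547 in².

A_s ≈ 3.55 in²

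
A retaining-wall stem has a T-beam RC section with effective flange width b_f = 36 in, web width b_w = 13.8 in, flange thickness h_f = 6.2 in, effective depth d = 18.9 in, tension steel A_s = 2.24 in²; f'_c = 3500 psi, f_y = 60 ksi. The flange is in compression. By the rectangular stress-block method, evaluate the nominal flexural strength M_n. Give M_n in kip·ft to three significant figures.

M_n ≈ 205 kip·ft

Tension: T = A_s f_y = 2.24 × 60 = 134.4 kips.
Try a within the flange: a = T/(0.85 f'_c b_f) = 134.4/(0.85 × 3.5 × 36) = 1.255 in.
Since a = 1.255 ≤ h_f = 6.2 in, the stress block lies entirely in the flange; analyse as a rectangular beam of width b_f.
M_n = T(d − a/2) = 134.4 × (18.9 − 0.6275) = 2455.8 kip·in.
M_n = 2455.8/12 = 204.65 kip·ft.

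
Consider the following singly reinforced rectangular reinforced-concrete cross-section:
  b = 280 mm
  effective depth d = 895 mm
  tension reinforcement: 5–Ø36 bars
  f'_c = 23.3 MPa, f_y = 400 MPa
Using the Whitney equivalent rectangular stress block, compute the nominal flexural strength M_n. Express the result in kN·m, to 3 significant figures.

M_n ≈ 1450 kN·m

A_s = 5 × 1018 = 5090 mm².
T = A_s f_y = 5090 × 400 = 2036000 N = 2036 kN.
From C = T: a = T/(0.85 f'_c b) = 2036000/(0.85 × 23.3 × 280) = 367.15 mm.
M_n = T(d − a/2) = 2036 kN × (895 − 183.575) mm = 1448.46 kN·m.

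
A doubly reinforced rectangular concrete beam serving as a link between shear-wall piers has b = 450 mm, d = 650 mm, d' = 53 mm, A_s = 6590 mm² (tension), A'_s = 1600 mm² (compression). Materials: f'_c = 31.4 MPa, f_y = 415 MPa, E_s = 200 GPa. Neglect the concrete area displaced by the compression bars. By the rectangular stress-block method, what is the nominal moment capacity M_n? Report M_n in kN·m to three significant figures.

M_n ≈ 1560 kN·m

Assume both tension and compression steel yield.
Net tension couple steel: A_s − A'_s = 4990 mm².
a = (A_s − A'_s) f_y / (0.85 f'_c b) = 2070850/(0.85 × 31.4 × 450) = 172.42 mm.
c = a/β₁ = 172.42/0.826 = 208.74 mm; ε'_s = 0.003(c − d')/c = 0.0022 ≥ f_y/E_s = 0.0021, so compression steel does yield.
M_n = (A_s − A'_s) f_y (d − a/2) + A'_s f_y (d − d') = [2070850 × (650 − 86.21) + 664000 × (650 − 53)] × 10⁻⁶ = 1167.52 + 396.41 = 1563.93 kN·m.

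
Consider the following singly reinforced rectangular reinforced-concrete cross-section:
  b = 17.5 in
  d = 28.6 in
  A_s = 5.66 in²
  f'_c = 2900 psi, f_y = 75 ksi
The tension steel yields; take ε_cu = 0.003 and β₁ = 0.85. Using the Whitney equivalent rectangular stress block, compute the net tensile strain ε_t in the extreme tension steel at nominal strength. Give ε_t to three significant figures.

ε_t ≈ 0.00441

a = A_s f_y/(0.85 f'_c b) = 9.841 in.
β₁ = 0.85, so c = a/β₁ = 9.841/0.85 = 11.578 in.
From the linear strain diagram with ε_cu = 0.003: ε_t = 0.003 (d − c)/c = 0.003 × (28.6 − 11.578)/11.578 = 0.00441.
ε_t is between 0.004 and 0.005 — transition zone.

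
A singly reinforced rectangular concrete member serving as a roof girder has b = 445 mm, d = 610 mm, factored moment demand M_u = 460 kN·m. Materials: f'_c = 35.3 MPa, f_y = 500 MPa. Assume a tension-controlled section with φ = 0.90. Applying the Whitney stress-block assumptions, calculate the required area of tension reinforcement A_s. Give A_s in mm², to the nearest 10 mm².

A_s ≈ 1770 mm²

M_n = M_u/φ = 460/0.90 = 511.111 kN·m.
With M_n = 0.85 f'_c a b (d − a/2), solve the quadratic for a:
a = d − √(d² − 2M_n/(0.85 f'_c b)) = 610 − √(610² − 2 × 511.111×10⁶/(0.85 × 35.3 × 445)) = 66.36 mm.
A_s = 0.85 f'_c a b / f_y = 0.85 × 35.3 × 66.36 × 445 / 500 = 1772.1 mm².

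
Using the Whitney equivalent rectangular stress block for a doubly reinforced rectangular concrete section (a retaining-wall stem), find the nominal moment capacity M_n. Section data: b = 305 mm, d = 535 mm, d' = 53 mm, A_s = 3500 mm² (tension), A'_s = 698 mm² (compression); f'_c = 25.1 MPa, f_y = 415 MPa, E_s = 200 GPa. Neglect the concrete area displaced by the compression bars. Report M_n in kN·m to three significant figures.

M_n ≈ 658 kN·m

Assume both tension and compression steel yield.
Net tension couple steel: A_s − A'_s = 2802 mm².
a = (A_s − A'_s) f_y / (0.85 f'_c b) = 1162830/(0.85 × 25.1 × 305) = 178.70 mm.
c = a/β₁ = 178.70/0.85 = 210.24 mm; ε'_s = 0.003(c − d')/c = 0.0022 ≥ f_y/E_s = 0.0021, so compression steel does yield.
M_n = (A_s − A'_s) f_y (d − a/2) + A'_s f_y (d − d') = [1162830 × (535 − 89.35) + 289670 × (535 − 53)] × 10⁻⁶ = 518.22 + 139.62 = 657.84 kN·m.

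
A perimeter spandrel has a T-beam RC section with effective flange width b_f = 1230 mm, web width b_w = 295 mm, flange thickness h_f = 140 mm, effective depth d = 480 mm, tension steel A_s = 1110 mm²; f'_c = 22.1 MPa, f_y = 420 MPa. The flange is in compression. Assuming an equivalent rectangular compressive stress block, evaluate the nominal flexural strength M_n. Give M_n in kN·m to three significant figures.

M_n ≈ 219 kN·m

Tension: T = A_s f_y = 1110 × 420 = 466200 N.
Try a within the flange: a = T/(0.85 f'_c b_f) = 466200/(0.85 × 22.1 × 1230) = 20.18 mm.
Since a = 20.18 ≤ h_f = 140 mm, the stress block lies entirely in the flange; analyse as a rectangular beam of width b_f.
M_n = T(d − a/2) = 466200 × (480 − 10.09) = 219.07 × 10⁶ N·mm.
M_n = 219.07 kN·m.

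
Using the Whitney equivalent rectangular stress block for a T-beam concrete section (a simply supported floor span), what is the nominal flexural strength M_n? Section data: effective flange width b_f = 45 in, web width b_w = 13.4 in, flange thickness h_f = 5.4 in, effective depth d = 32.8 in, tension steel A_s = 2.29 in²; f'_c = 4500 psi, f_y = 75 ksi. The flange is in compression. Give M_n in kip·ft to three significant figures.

M_n ≈ 462 kip·ft

Tension: T = A_s f_y = 2.29 × 75 = 171.75 kips.
Try a within the flange: a = T/(0.85 f'_c b_f) = 171.75/(0.85 × 4.5 × 45) = 0.998 in.
Since a = 0.998 ≤ h_f = 5.4 in, the stress block lies entirely in the flange; analyse as a rectangular beam of width b_f.
M_n = T(d − a/2) = 171.75 × (32.8 − 0.499) = 5547.7 kip·in.
M_n = 5547.7/12 = 462.31 kip·ft.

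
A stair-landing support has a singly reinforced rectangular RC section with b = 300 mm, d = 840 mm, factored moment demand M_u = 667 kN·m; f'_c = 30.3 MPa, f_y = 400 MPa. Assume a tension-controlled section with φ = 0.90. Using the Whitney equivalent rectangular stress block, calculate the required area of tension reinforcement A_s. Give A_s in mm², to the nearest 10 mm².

A_s ≈ 2380 mm²

M_n = M_u/φ = 667/0.90 = 741.111 kN·m.
With M_n = 0.85 f'_c a b (d − a/2), solve the quadratic for a:
a = d − √(d² − 2M_n/(0.85 f'_c b)) = 840 − √(840² − 2 × 741.111×10⁶/(0.85 × 30.3 × 300)) = 123.23 mm.
A_s = 0.85 f'_c a b / f_y = 0.85 × 30.3 × 123.23 × 300 / 400 = 2380.3 mm².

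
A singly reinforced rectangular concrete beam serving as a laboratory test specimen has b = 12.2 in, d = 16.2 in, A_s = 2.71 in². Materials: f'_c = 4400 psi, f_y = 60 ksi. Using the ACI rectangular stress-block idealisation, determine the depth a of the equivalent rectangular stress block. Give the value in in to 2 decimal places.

T = A_s f_y = 2.71 × 60 = 162.6 kips.
a = T/(0.85 f'_c b) = 162.6/(0.85 × 4.4 × 12.2) = 3.56 in.

a ≈ 3.56 in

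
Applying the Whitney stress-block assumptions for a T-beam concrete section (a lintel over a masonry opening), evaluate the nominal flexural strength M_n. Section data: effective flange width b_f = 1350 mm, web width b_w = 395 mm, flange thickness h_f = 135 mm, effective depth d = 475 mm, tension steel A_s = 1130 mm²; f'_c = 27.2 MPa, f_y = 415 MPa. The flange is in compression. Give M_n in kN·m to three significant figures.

Tension: T = A_s f_y = 1130 × 415 = 468950 N.
Try a within the flange: a = T/(0.85 f'_c b_f) = 468950/(0.85 × 27.2 × 1350) = 15.02 mm.
Since a = 15.02 ≤ h_f = 135 mm, the stress block lies entirely in the flange; analyse as a rectangular beam of width b_f.
M_n = T(d − a/2) = 468950 × (475 − 7.51) = 219.23 × 10⁶ N·mm.
M_n = 219.23 kN·m.

M_n ≈ 219 kN·m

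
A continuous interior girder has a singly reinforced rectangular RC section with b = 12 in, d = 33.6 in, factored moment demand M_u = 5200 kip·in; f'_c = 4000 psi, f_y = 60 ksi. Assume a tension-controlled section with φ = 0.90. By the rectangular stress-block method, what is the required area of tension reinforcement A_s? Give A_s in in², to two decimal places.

A_s ≈ 3.07 in²

M_n = M_u/φ = 5200/0.90 = 5777.78 kip·in.
From M_n = 0.85 f'_c a b (d − a/2):
a = d − √(d² − 2M_n/(0.85 f'_c b)) = 33.6 − √(33.6² − 2 × 5777.78/(0.85 × 4 × 12)) = 4.518 in.
A_s = 0.85 f'_c a b / f_y = 0.85 × 4 × 4.518 × 12 / 60 = 3.072 in².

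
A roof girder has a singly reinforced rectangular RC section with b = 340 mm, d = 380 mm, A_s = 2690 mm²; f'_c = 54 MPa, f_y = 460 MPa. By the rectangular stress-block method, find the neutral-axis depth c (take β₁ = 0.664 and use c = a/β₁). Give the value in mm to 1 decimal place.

c ≈ 119.4 mm

T = A_s f_y = 2690 × 460 = 1237400 N = 1237.4 kN.
Setting C = 0.85 f'_c a b equal to T: a = 1237400/(0.85 × 54 × 340) = 79.290 mm.
With β₁ = 0.664, c = a/β₁ = 79.290/0.664 = 119.4 mm.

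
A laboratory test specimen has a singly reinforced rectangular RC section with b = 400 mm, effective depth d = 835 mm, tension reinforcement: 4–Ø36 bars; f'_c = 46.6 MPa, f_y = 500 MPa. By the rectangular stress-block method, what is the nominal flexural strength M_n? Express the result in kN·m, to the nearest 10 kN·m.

A_s = 4 × 1018 = 4072 mm².
T = A_s f_y = 4072 × 500 = 2036000 N = 2036 kN.
From C = T: a = T/(0.85 f'_c b) = 2036000/(0.85 × 46.6 × 400) = 128.50 mm.
M_n = T(d − a/2) = 2036 kN × (835 − 64.25) mm = 1569.25 kN·m.

M_n ≈ 1570 kN·m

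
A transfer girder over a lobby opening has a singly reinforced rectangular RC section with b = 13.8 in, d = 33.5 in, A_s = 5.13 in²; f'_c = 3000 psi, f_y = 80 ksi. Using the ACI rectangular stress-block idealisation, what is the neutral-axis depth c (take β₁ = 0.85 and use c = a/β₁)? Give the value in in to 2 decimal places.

c ≈ 13.72 in

T = A_s f_y = 5.13 × 80 = 410.4 kips.
a = T/(0.85 f'_c b) = 410.4/(0.85 × 3 × 13.8) = 11.6624 in.
With β₁ = 0.85, c = a/β₁ = 11.6624/0.85 = 13.72 in.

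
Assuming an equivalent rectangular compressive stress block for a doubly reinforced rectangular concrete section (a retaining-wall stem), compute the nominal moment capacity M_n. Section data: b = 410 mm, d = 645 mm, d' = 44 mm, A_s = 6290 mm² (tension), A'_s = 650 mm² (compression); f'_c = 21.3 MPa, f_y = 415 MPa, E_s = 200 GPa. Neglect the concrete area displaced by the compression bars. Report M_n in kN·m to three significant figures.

M_n ≈ 1300 kN·m

Assume both tension and compression steel yield.
Net tension couple steel: A_s − A'_s = 5640 mm².
a = (A_s − A'_s) f_y / (0.85 f'_c b) = 2340600/(0.85 × 21.3 × 410) = 315.32 mm.
c = a/β₁ = 315.32/0.85 = 370.96 mm; ε'_s = 0.003(c − d')/c = 0.0026 ≥ f_y/E_s = 0.0021, so compression steel does yield.
M_n = (A_s − A'_s) f_y (d − a/2) + A'_s f_y (d − d') = [2340600 × (645 − 157.66) + 269750 × (645 − 44)] × 10⁻⁶ = 1140.67 + 162.12 = 1302.79 kN·m.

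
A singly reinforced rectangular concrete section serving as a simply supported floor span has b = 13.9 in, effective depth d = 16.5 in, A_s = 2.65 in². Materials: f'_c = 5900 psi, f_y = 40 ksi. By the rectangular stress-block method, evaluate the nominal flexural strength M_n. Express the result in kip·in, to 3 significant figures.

T = A_s f_y = 2.65 × 40 = 106 kips.
a = T/(0.85 f'_c b) = 106/(0.85 × 5.9 × 13.9) = 1.521 in.
M_n = T(d − a/2) = 106 × (16.5 − 0.7605) = 1668.4 kip·in.

M_n ≈ 1670 kip·in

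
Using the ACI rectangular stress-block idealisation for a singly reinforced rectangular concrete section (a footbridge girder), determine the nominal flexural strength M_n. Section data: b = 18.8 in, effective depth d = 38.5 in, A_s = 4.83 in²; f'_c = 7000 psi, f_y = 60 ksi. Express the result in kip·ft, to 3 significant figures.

T = A_s f_y = 4.83 × 60 = 289.8 kips.
a = T/(0.85 f'_c b) = 289.8/(0.85 × 7 × 18.8) = 2.591 in.
M_n = T(d − a/2) = 289.8 × (38.5 − 1.2955) = 10781.9 kip·in = 10781.9/12 = 898.49 kip·ft.

M_n ≈ 898 kip·ft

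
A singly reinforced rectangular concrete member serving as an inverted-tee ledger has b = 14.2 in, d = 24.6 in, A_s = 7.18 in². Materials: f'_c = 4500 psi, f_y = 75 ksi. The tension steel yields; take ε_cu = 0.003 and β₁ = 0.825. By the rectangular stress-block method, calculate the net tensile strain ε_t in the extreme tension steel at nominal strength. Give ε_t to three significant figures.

a = A_s f_y/(0.85 f'_c b) = 9.914 in.
β₁ = 0.825, so c = a/β₁ = 9.914/0.825 = 12.017 in.
From the linear strain diagram with ε_cu = 0.003: ε_t = 0.003 (d − c)/c = 0.003 × (24.6 − 12.017)/12.017 = 0.00314.
ε_t < 0.004 — the section is over-reinforced for flexure under ACI limits.

ε_t ≈ 0.00314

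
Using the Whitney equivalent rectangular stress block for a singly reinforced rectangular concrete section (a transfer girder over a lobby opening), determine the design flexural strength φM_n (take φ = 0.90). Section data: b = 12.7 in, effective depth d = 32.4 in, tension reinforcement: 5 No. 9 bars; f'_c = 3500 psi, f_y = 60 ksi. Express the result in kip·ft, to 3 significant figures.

A_s = 5 × 1 = 5 in².
T = A_s f_y = 5 × 60 = 300 kips.
a = T/(0.85 f'_c b) = 300/(0.85 × 3.5 × 12.7) = 7.940 in.
M_n = T(d − a/2) = 300 × (32.4 − 3.97) = 8529.0 kip·in = 8529.0/12 = 710.75 kip·ft.
φM_n = 0.90 × 710.75 = 639.68 kip·ft.

φM_n ≈ 640 kip·ft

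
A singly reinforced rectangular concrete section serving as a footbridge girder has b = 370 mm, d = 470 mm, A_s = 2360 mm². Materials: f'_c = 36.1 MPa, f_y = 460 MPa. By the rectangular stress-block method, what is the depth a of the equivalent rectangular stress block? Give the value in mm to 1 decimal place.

a ≈ 95.6 mm

T = A_s f_y = 2360 × 460 = 1085600 N = 1085.6 kN.
Setting C = 0.85 f'_c a b equal to T: a = 1085600/(0.85 × 36.1 × 370) = 95.6 mm.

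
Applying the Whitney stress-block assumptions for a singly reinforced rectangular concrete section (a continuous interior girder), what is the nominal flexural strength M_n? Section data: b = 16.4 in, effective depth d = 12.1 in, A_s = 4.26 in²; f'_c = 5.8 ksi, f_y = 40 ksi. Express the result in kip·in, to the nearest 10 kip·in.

M_n ≈ 1880 kip·in

T = A_s f_y = 4.26 × 40 = 170.4 kips.
a = T/(0.85 f'_c b) = 170.4/(0.85 × 5.8 × 16.4) = 2.108 in.
M_n = T(d − a/2) = 170.4 × (12.1 − 1.054) = 1882.2 kip·in.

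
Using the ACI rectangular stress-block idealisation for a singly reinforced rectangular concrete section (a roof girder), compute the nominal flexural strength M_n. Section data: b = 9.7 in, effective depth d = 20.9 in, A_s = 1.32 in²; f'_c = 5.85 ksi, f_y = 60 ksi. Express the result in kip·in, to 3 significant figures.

T = A_s f_y = 1.32 × 60 = 79.2 kips.
a = T/(0.85 f'_c b) = 79.2/(0.85 × 5.85 × 9.7) = 1.642 in.
M_n = T(d − a/2) = 79.2 × (20.9 − 0.821) = 1590.3 kip·in.

M_n ≈ 1590 kip·in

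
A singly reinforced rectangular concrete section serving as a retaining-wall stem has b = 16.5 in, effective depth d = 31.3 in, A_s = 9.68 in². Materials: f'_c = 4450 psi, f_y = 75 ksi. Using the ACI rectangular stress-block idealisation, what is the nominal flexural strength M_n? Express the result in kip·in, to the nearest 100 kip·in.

M_n ≈ 18500 kip·in

T = A_s f_y = 9.68 × 75 = 726 kips.
a = T/(0.85 f'_c b) = 726/(0.85 × 4.45 × 16.5) = 11.633 in.
M_n = T(d − a/2) = 726 × (31.3 − 5.8165) = 18501.0 kip·in.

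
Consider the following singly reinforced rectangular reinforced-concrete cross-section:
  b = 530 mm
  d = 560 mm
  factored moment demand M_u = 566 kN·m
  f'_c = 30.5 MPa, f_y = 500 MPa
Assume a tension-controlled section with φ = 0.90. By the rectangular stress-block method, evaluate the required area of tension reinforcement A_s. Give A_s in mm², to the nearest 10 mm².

A_s ≈ 2440 mm²

M_n = M_u/φ = 566/0.90 = 628.889 kN·m.
With M_n = 0.85 f'_c a b (d − a/2), solve the quadratic for a:
a = d − √(d² − 2M_n/(0.85 f'_c b)) = 560 − √(560² − 2 × 628.889×10⁶/(0.85 × 30.5 × 530)) = 88.77 mm.
A_s = 0.85 f'_c a b / f_y = 0.85 × 30.5 × 88.77 × 530 / 500 = 2439.4 mm².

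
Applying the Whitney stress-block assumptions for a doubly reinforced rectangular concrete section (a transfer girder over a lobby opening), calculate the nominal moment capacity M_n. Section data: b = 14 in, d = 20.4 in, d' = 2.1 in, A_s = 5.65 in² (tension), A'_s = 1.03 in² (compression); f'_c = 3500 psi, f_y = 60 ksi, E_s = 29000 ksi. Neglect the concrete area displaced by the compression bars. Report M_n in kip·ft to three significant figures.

Assume both steels yield.
a = (A_s − A'_s) f_y/(0.85 f'_c b) = (5.65 − 1.03) × 60/(0.85 × 3.5 × 14) = 6.655 in.
c = a/β₁ = 6.655/0.85 = 7.829 in; ε'_s = 0.003(c − d')/c = 0.0022 ≥ ε_y = 0.0021, so the compression steel yields.
M_n = (A_s − A'_s) f_y (d − a/2) + A'_s f_y (d − d') = 277.2 × (20.4 − 3.3275) + 61.8 × (20.4 − 2.1) = 4732.5 + 1130.9 = 5863.4 kip·in = 5863.4/12 = 488.62 kip·ft.

M_n ≈ 489 kip·ft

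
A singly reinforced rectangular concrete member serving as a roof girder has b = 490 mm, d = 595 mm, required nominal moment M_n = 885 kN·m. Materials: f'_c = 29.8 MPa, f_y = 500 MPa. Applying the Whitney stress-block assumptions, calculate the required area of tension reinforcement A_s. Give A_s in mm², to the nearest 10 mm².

With M_n = 0.85 f'_c a b (d − a/2), solve the quadratic for a:
a = d − √(d² − 2M_n/(0.85 f'_c b)) = 595 − √(595² − 2 × 885×10⁶/(0.85 × 29.8 × 490)) = 135.20 mm.
A_s = 0.85 f'_c a b / f_y = 0.85 × 29.8 × 135.20 × 490 / 500 = 3356.1 mm².

A_s ≈ 3360 mm²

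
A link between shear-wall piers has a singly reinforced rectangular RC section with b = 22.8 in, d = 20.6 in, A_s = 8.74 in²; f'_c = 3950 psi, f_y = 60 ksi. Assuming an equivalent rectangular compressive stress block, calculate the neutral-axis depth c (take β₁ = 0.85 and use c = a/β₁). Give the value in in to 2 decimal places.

c ≈ 8.06 in

T = A_s f_y = 8.74 × 60 = 524.4 kips.
a = T/(0.85 f'_c b) = 524.4/(0.85 × 3.95 × 22.8) = 6.8503 in.
With β₁ = 0.85, c = a/β₁ = 6.8503/0.85 = 8.06 in.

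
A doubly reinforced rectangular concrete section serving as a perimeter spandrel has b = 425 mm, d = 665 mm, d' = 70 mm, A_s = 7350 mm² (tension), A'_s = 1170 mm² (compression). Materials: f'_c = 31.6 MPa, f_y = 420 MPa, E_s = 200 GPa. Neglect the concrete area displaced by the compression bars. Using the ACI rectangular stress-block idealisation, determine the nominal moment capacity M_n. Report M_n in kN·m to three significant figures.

M_n ≈ 1720 kN·m

Assume both tension and compression steel yield.
Net tension couple steel: A_s − A'_s = 6180 mm².
a = (A_s − A'_s) f_y / (0.85 f'_c b) = 2595600/(0.85 × 31.6 × 425) = 227.38 mm.
c = a/β₁ = 227.38/0.824 = 275.95 mm; ε'_s = 0.003(c − d')/c = 0.0022 ≥ f_y/E_s = 0.0021, so compression steel does yield.
M_n = (A_s − A'_s) f_y (d − a/2) + A'_s f_y (d − d') = [2595600 × (665 − 113.69) + 491400 × (665 − 70)] × 10⁻⁶ = 1430.98 + 292.38 = 1723.36 kN·m.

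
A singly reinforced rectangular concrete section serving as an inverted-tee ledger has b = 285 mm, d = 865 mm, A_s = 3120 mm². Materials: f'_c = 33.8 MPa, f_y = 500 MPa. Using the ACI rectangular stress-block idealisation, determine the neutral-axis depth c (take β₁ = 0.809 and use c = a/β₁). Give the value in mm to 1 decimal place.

c ≈ 235.5 mm

T = A_s f_y = 3120 × 500 = 1560000 N = 1560 kN.
Setting C = 0.85 f'_c a b equal to T: a = 1560000/(0.85 × 33.8 × 285) = 190.522 mm.
With β₁ = 0.809, c = a/β₁ = 190.522/0.809 = 235.5 mm.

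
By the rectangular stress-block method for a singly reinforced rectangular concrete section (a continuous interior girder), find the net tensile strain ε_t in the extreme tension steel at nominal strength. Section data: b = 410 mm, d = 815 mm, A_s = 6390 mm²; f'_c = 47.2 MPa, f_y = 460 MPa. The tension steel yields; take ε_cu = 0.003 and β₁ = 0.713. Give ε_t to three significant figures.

ε_t ≈ 0.00676

a = A_s f_y/(0.85 f'_c b) = 178.70 mm.
β₁ = 0.713, so c = a/β₁ = 178.70/0.713 = 250.63 mm.
From the linear strain diagram with ε_cu = 0.003: ε_t = 0.003 (d − c)/c = 0.003 × (815 − 250.63)/250.63 = 0.00676.
Since ε_t ≥ 0.005, the section is tension-controlled.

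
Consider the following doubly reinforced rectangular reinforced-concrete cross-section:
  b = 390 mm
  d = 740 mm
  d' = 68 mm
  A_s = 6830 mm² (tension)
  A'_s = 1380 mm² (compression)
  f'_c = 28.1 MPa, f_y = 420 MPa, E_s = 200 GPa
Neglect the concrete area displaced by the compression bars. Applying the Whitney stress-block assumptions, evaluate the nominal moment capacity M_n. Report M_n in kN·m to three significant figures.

M_n ≈ 1800 kN·m

Assume both tension and compression steel yield.
Net tension couple steel: A_s − A'_s = 5450 mm².
a = (A_s − A'_s) f_y / (0.85 f'_c b) = 2289000/(0.85 × 28.1 × 390) = 245.73 mm.
c = a/β₁ = 245.73/0.849 = 289.43 mm; ε'_s = 0.003(c − d')/c = 0.0023 ≥ f_y/E_s = 0.0021, so compression steel does yield.
M_n = (A_s − A'_s) f_y (d − a/2) + A'_s f_y (d − d') = [2289000 × (740 − 122.865) + 579600 × (740 − 68)] × 10⁻⁶ = 1412.62 + 389.49 = 1802.11 kN·m.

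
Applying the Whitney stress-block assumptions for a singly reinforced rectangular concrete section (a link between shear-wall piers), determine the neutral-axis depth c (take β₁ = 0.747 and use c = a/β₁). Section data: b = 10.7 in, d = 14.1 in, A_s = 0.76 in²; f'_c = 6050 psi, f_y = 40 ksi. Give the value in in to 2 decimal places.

c ≈ 0.74 in

T = A_s f_y = 0.76 × 40 = 30.4 kips.
a = T/(0.85 f'_c b) = 30.4/(0.85 × 6.05 × 10.7) = 0.5525 in.
With β₁ = 0.747, c = a/β₁ = 0.5525/0.747 = 0.74 in.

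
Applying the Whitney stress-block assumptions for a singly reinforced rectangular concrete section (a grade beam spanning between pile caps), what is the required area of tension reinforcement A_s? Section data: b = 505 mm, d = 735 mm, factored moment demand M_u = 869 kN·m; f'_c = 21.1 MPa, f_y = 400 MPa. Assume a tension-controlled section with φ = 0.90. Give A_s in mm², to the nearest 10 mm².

A_s ≈ 3690 mm²

M_n = M_u/φ = 869/0.90 = 965.556 kN·m.
With M_n = 0.85 f'_c a b (d − a/2), solve the quadratic for a:
a = d − √(d² − 2M_n/(0.85 f'_c b)) = 735 − √(735² − 2 × 965.556×10⁶/(0.85 × 21.1 × 505)) = 163.15 mm.
A_s = 0.85 f'_c a b / f_y = 0.85 × 21.1 × 163.15 × 505 / 400 = 3694.2 mm².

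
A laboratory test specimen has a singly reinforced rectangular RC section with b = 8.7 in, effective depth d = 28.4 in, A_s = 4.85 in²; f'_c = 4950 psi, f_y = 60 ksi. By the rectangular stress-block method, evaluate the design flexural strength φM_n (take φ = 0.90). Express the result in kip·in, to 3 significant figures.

T = A_s f_y = 4.85 × 60 = 291 kips.
a = T/(0.85 f'_c b) = 291/(0.85 × 4.95 × 8.7) = 7.950 in.
M_n = T(d − a/2) = 291 × (28.4 − 3.975) = 7107.7 kip·in.
φM_n = 0.90 × 7107.7 = 6396.9 kip·in.

φM_n ≈ 6400 kip·in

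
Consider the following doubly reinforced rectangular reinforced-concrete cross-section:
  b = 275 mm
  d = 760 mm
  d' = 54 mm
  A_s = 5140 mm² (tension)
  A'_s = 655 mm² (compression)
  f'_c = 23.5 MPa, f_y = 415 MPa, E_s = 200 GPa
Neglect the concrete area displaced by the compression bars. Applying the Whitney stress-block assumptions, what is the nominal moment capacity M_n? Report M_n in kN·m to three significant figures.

M_n ≈ 1290 kN·m

Assume both tension and compression steel yield.
Net tension couple steel: A_s − A'_s = 4485 mm².
a = (A_s − A'_s) f_y / (0.85 f'_c b) = 1861275/(0.85 × 23.5 × 275) = 338.84 mm.
c = a/β₁ = 338.84/0.85 = 398.64 mm; ε'_s = 0.003(c − d')/c = 0.0026 ≥ f_y/E_s = 0.0021, so compression steel does yield.
M_n = (A_s − A'_s) f_y (d − a/2) + A'_s f_y (d − d') = [1861275 × (760 − 169.42) + 271825 × (760 − 54)] × 10⁻⁶ = 1099.23 + 191.91 = 1291.14 kN·m.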